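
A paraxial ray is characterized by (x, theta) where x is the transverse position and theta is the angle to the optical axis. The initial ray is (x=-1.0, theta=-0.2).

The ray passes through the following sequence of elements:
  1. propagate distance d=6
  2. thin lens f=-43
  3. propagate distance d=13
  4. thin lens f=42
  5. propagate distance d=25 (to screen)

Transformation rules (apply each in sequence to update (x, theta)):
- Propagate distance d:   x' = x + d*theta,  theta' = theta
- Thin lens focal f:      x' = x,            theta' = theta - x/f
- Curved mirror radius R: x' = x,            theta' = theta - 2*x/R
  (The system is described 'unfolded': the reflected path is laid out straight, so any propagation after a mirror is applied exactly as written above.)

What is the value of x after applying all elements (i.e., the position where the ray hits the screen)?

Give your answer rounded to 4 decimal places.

Answer: -8.4911

Derivation:
Initial: x=-1.0000 theta=-0.2000
After 1 (propagate distance d=6): x=-2.2000 theta=-0.2000
After 2 (thin lens f=-43): x=-2.2000 theta=-54/215 (≈-0.2512)
After 3 (propagate distance d=13): x=-235/43 (≈-5.4651) theta=-54/215 (≈-0.2512)
After 4 (thin lens f=42): x=-235/43 (≈-5.4651) theta=-1093/9030 (≈-0.1210)
After 5 (propagate distance d=25 (to screen)): x=-15335/1806 (≈-8.4911) theta=-1093/9030 (≈-0.1210)
Rounded to 4 decimal places: x = -8.4911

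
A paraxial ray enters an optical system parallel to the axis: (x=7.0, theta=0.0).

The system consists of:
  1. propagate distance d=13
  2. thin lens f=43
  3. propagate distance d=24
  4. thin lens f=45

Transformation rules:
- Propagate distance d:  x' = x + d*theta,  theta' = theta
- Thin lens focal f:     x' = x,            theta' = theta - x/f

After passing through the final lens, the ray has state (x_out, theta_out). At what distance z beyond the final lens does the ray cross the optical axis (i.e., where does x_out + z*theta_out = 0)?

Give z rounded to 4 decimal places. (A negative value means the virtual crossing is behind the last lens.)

Initial: x=7.0000 theta=0.0000
After 1 (propagate distance d=13): x=7.0000 theta=0.0000
After 2 (thin lens f=43): x=7.0000 theta=-7/43 (≈-0.1628)
After 3 (propagate distance d=24): x=133/43 (≈3.0930) theta=-7/43 (≈-0.1628)
After 4 (thin lens f=45): x=133/43 (≈3.0930) theta=-448/1935 (≈-0.2315)
z_focus = -x_out/theta_out = -(133/43)/(-448/1935) = 855/64 ≈ 13.3594
Rounded to 4 decimal places: z = 13.3594

Answer: 13.3594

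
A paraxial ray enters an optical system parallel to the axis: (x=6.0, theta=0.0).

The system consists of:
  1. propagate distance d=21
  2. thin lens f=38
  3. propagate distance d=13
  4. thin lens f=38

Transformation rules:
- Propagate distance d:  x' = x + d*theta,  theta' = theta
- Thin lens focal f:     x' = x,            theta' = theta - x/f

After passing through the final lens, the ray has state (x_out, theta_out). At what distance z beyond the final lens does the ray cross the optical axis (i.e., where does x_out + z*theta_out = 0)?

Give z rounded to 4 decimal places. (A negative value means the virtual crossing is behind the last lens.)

Answer: 15.0794

Derivation:
Initial: x=6.0000 theta=0.0000
After 1 (propagate distance d=21): x=6.0000 theta=0.0000
After 2 (thin lens f=38): x=6.0000 theta=-3/19 (≈-0.1579)
After 3 (propagate distance d=13): x=75/19 (≈3.9474) theta=-3/19 (≈-0.1579)
After 4 (thin lens f=38): x=75/19 (≈3.9474) theta=-189/722 (≈-0.2618)
z_focus = -x_out/theta_out = -(75/19)/(-189/722) = 950/63 ≈ 15.0794
Rounded to 4 decimal places: z = 15.0794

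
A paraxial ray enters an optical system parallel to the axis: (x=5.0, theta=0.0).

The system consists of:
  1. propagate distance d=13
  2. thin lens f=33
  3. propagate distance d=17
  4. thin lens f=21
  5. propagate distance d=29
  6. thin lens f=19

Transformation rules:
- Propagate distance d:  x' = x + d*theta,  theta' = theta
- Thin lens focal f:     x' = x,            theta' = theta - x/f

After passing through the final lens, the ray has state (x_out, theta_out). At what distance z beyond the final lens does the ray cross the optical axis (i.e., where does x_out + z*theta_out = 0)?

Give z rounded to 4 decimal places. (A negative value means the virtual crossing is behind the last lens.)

Answer: 411.8529

Derivation:
Initial: x=5.0000 theta=0.0000
After 1 (propagate distance d=13): x=5.0000 theta=0.0000
After 2 (thin lens f=33): x=5.0000 theta=-5/33 (≈-0.1515)
After 3 (propagate distance d=17): x=80/33 (≈2.4242) theta=-5/33 (≈-0.1515)
After 4 (thin lens f=21): x=80/33 (≈2.4242) theta=-185/693 (≈-0.2670)
After 5 (propagate distance d=29): x=-335/63 (≈-5.3175) theta=-185/693 (≈-0.2670)
After 6 (thin lens f=19): x=-335/63 (≈-5.3175) theta=170/13167 (≈0.0129)
z_focus = -x_out/theta_out = -(-335/63)/(170/13167) = 14003/34 ≈ 411.8529
Rounded to 4 decimal places: z = 411.8529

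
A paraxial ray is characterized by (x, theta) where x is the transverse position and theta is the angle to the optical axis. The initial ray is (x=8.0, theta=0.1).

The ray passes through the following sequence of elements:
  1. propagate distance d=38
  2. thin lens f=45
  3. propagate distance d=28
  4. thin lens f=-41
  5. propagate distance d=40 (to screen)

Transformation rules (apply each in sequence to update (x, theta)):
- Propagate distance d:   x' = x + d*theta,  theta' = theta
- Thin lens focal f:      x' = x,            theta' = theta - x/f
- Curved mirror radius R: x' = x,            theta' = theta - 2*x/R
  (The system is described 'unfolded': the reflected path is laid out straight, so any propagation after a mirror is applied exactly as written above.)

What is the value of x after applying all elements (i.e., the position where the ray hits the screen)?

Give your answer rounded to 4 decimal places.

Answer: 7.8496

Derivation:
Initial: x=8.0000 theta=0.1000
After 1 (propagate distance d=38): x=11.8000 theta=0.1000
After 2 (thin lens f=45): x=11.8000 theta=-73/450 (≈-0.1622)
After 3 (propagate distance d=28): x=1633/225 (≈7.2578) theta=-73/450 (≈-0.1622)
After 4 (thin lens f=-41): x=1633/225 (≈7.2578) theta=91/6150 (≈0.0148)
After 5 (propagate distance d=40 (to screen)): x=72413/9225 (≈7.8496) theta=91/6150 (≈0.0148)
Rounded to 4 decimal places: x = 7.8496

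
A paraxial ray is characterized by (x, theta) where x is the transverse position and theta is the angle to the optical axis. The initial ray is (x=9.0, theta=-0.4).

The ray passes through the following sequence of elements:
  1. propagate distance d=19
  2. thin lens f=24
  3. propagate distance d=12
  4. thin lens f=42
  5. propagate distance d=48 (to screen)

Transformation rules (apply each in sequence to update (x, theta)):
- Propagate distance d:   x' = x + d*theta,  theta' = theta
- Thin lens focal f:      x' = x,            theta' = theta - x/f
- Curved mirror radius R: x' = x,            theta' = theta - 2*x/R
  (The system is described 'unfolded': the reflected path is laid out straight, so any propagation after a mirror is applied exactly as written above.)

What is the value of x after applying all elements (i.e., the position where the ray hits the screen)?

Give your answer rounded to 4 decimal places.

Answer: -21.4143

Derivation:
Initial: x=9.0000 theta=-0.4000
After 1 (propagate distance d=19): x=1.4000 theta=-0.4000
After 2 (thin lens f=24): x=1.4000 theta=-11/24 (≈-0.4583)
After 3 (propagate distance d=12): x=-4.1000 theta=-11/24 (≈-0.4583)
After 4 (thin lens f=42): x=-4.1000 theta=-101/280 (≈-0.3607)
After 5 (propagate distance d=48 (to screen)): x=-1499/70 (≈-21.4143) theta=-101/280 (≈-0.3607)
Rounded to 4 decimal places: x = -21.4143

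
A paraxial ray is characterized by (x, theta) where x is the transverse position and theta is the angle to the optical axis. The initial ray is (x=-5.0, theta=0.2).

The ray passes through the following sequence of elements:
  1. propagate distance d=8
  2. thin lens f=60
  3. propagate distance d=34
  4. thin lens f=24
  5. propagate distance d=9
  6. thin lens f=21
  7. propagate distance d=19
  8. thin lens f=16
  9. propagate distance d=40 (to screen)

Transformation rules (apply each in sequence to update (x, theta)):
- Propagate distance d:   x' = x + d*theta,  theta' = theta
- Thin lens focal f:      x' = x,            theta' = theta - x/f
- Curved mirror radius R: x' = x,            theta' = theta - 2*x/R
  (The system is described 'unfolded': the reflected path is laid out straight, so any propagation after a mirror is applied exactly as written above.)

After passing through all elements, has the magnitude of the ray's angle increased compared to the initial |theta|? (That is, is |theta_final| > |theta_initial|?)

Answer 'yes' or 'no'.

Answer: yes

Derivation:
Initial: x=-5.0000 theta=0.2000
After 1 (propagate distance d=8): x=-3.4000 theta=0.2000
After 2 (thin lens f=60): x=-3.4000 theta=77/300 (≈0.2567)
After 3 (propagate distance d=34): x=799/150 (≈5.3267) theta=77/300 (≈0.2567)
After 4 (thin lens f=24): x=799/150 (≈5.3267) theta=5/144 (≈0.0347)
After 5 (propagate distance d=9): x=6767/1200 (≈5.6392) theta=5/144 (≈0.0347)
After 6 (thin lens f=21): x=6767/1200 (≈5.6392) theta=-491/2100 (≈-0.2338)
After 7 (propagate distance d=19): x=3351/2800 (≈1.1968) theta=-491/2100 (≈-0.2338)
After 8 (thin lens f=16): x=3351/2800 (≈1.1968) theta=-41477/134400 (≈-0.3086)
After 9 (propagate distance d=40 (to screen)): x=-187279/16800 (≈-11.1476) theta=-41477/134400 (≈-0.3086)
|theta_initial|=0.2000 |theta_final|=41477/134400 (≈0.3086) -> increased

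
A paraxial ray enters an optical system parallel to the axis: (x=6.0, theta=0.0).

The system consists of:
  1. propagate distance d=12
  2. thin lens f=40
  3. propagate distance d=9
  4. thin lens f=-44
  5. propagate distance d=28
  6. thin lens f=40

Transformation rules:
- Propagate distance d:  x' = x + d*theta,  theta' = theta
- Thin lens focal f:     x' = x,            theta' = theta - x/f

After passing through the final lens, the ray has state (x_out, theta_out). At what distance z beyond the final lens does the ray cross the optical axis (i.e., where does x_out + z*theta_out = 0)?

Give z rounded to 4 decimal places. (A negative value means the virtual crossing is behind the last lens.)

Answer: 26.3158

Derivation:
Initial: x=6.0000 theta=0.0000
After 1 (propagate distance d=12): x=6.0000 theta=0.0000
After 2 (thin lens f=40): x=6.0000 theta=-0.1500
After 3 (propagate distance d=9): x=4.6500 theta=-0.1500
After 4 (thin lens f=-44): x=4.6500 theta=-39/880 (≈-0.0443)
After 5 (propagate distance d=28): x=75/22 (≈3.4091) theta=-39/880 (≈-0.0443)
After 6 (thin lens f=40): x=75/22 (≈3.4091) theta=-57/440 (≈-0.1295)
z_focus = -x_out/theta_out = -(75/22)/(-57/440) = 500/19 ≈ 26.3158
Rounded to 4 decimal places: z = 26.3158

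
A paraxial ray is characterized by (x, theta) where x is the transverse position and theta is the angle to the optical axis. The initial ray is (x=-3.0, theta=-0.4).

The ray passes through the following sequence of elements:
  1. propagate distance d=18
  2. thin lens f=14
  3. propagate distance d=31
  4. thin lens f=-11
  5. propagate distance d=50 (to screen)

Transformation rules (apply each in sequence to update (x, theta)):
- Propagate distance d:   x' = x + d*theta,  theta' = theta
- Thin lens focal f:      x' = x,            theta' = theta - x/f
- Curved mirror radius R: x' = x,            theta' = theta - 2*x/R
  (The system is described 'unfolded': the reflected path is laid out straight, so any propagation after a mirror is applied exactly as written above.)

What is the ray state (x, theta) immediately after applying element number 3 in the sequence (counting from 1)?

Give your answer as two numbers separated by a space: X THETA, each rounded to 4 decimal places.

Answer: -0.0143 0.3286

Derivation:
Initial: x=-3.0000 theta=-0.4000
After 1 (propagate distance d=18): x=-10.2000 theta=-0.4000
After 2 (thin lens f=14): x=-10.2000 theta=23/70 (≈0.3286)
After 3 (propagate distance d=31): x=-1/70 (≈-0.0143) theta=23/70 (≈0.3286)
Rounded to 4 decimal places: x = -0.0143, theta = 0.3286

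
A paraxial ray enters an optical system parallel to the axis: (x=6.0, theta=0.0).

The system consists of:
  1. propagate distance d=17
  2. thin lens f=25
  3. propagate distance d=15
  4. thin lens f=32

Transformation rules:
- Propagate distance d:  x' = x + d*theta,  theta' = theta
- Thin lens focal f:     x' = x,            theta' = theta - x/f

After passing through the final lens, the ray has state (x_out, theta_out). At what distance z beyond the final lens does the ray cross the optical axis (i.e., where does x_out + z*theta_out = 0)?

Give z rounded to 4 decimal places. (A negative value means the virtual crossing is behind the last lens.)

Initial: x=6.0000 theta=0.0000
After 1 (propagate distance d=17): x=6.0000 theta=0.0000
After 2 (thin lens f=25): x=6.0000 theta=-0.2400
After 3 (propagate distance d=15): x=2.4000 theta=-0.2400
After 4 (thin lens f=32): x=2.4000 theta=-0.3150
z_focus = -x_out/theta_out = -(2.4000)/(-0.3150) = 160/21 ≈ 7.6190
Rounded to 4 decimal places: z = 7.6190

Answer: 7.6190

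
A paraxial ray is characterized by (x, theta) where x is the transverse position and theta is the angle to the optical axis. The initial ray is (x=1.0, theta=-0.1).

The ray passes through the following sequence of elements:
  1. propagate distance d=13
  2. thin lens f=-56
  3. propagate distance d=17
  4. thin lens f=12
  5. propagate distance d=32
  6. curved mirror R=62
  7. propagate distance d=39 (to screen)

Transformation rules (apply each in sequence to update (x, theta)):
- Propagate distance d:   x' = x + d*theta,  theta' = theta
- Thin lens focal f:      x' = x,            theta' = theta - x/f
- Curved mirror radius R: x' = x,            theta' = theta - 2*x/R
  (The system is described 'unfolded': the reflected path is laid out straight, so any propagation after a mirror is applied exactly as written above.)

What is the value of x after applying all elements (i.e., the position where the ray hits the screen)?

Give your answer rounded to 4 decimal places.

Initial: x=1.0000 theta=-0.1000
After 1 (propagate distance d=13): x=-0.3000 theta=-0.1000
After 2 (thin lens f=-56): x=-0.3000 theta=-59/560 (≈-0.1054)
After 3 (propagate distance d=17): x=-1171/560 (≈-2.0911) theta=-59/560 (≈-0.1054)
After 4 (thin lens f=12): x=-1171/560 (≈-2.0911) theta=463/6720 (≈0.0689)
After 5 (propagate distance d=32): x=191/1680 (≈0.1137) theta=463/6720 (≈0.0689)
After 6 (curved mirror R=62): x=191/1680 (≈0.1137) theta=13589/208320 (≈0.0652)
After 7 (propagate distance d=39 (to screen)): x=110731/41664 (≈2.6577) theta=13589/208320 (≈0.0652)
Rounded to 4 decimal places: x = 2.6577

Answer: 2.6577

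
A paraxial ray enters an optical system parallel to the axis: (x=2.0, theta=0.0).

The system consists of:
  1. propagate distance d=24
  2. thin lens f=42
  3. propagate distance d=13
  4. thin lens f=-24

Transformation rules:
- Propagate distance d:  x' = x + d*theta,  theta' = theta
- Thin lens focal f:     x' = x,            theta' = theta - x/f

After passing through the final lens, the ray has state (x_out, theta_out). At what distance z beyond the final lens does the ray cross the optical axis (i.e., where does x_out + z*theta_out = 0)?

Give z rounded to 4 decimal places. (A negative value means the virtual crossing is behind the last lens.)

Initial: x=2.0000 theta=0.0000
After 1 (propagate distance d=24): x=2.0000 theta=0.0000
After 2 (thin lens f=42): x=2.0000 theta=-1/21 (≈-0.0476)
After 3 (propagate distance d=13): x=29/21 (≈1.3810) theta=-1/21 (≈-0.0476)
After 4 (thin lens f=-24): x=29/21 (≈1.3810) theta=5/504 (≈0.0099)
z_focus = -x_out/theta_out = -(29/21)/(5/504) = -139.2000
Rounded to 4 decimal places: z = -139.2000

Answer: -139.2000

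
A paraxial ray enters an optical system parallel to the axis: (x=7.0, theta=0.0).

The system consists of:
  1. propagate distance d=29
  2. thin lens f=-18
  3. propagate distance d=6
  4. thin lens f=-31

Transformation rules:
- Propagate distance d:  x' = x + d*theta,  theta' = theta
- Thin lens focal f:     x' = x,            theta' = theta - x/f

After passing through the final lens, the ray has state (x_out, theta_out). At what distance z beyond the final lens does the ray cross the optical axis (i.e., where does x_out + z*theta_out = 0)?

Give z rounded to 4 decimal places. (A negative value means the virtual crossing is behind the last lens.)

Answer: -13.5273

Derivation:
Initial: x=7.0000 theta=0.0000
After 1 (propagate distance d=29): x=7.0000 theta=0.0000
After 2 (thin lens f=-18): x=7.0000 theta=7/18 (≈0.3889)
After 3 (propagate distance d=6): x=28/3 (≈9.3333) theta=7/18 (≈0.3889)
After 4 (thin lens f=-31): x=28/3 (≈9.3333) theta=385/558 (≈0.6900)
z_focus = -x_out/theta_out = -(28/3)/(385/558) = -744/55 ≈ -13.5273
Rounded to 4 decimal places: z = -13.5273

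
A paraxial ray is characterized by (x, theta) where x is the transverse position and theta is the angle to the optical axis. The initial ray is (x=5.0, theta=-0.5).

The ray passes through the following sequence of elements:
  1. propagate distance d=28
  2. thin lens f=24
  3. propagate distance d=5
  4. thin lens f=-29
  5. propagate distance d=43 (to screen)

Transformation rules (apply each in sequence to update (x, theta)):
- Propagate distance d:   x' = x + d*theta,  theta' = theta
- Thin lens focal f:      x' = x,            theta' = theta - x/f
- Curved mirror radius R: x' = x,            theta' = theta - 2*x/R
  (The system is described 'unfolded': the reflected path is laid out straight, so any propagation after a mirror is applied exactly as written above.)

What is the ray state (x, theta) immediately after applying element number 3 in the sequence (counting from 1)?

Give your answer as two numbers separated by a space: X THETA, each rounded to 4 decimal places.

Answer: -9.6250 -0.1250

Derivation:
Initial: x=5.0000 theta=-0.5000
After 1 (propagate distance d=28): x=-9.0000 theta=-0.5000
After 2 (thin lens f=24): x=-9.0000 theta=-0.1250
After 3 (propagate distance d=5): x=-9.6250 theta=-0.1250
Rounded to 4 decimal places: x = -9.6250, theta = -0.1250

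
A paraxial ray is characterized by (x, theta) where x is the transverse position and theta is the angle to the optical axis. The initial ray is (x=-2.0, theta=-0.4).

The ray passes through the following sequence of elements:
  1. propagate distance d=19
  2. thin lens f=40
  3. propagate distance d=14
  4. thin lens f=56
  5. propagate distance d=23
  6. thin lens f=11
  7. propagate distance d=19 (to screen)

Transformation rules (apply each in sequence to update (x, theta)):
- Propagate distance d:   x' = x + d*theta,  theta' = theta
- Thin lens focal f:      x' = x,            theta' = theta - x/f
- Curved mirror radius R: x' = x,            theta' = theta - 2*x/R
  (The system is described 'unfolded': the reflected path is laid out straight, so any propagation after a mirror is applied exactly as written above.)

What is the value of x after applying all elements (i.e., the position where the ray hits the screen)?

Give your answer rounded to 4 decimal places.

Initial: x=-2.0000 theta=-0.4000
After 1 (propagate distance d=19): x=-9.6000 theta=-0.4000
After 2 (thin lens f=40): x=-9.6000 theta=-0.1600
After 3 (propagate distance d=14): x=-11.8400 theta=-0.1600
After 4 (thin lens f=56): x=-11.8400 theta=9/175 (≈0.0514)
After 5 (propagate distance d=23): x=-373/35 (≈-10.6571) theta=9/175 (≈0.0514)
After 6 (thin lens f=11): x=-373/35 (≈-10.6571) theta=1964/1925 (≈1.0203)
After 7 (propagate distance d=19 (to screen)): x=16801/1925 (≈8.7278) theta=1964/1925 (≈1.0203)
Rounded to 4 decimal places: x = 8.7278

Answer: 8.7278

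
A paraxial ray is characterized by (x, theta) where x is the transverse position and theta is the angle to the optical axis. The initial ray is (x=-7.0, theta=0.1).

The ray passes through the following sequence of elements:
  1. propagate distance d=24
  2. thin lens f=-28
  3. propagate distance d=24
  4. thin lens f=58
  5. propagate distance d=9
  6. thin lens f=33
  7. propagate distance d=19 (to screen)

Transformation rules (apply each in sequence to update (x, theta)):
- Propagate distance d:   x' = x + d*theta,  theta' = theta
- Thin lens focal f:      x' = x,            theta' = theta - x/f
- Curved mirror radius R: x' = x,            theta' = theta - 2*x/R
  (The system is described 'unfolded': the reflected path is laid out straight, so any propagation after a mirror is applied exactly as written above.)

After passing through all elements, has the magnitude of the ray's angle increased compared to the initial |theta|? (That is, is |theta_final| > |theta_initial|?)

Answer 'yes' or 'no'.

Answer: yes

Derivation:
Initial: x=-7.0000 theta=0.1000
After 1 (propagate distance d=24): x=-4.6000 theta=0.1000
After 2 (thin lens f=-28): x=-4.6000 theta=-9/140 (≈-0.0643)
After 3 (propagate distance d=24): x=-43/7 (≈-6.1429) theta=-9/140 (≈-0.0643)
After 4 (thin lens f=58): x=-43/7 (≈-6.1429) theta=169/4060 (≈0.0416)
After 5 (propagate distance d=9): x=-23419/4060 (≈-5.7682) theta=169/4060 (≈0.0416)
After 6 (thin lens f=33): x=-23419/4060 (≈-5.7682) theta=659/3045 (≈0.2164)
After 7 (propagate distance d=19 (to screen)): x=-20173/12180 (≈-1.6562) theta=659/3045 (≈0.2164)
|theta_initial|=0.1000 |theta_final|=659/3045 (≈0.2164) -> increased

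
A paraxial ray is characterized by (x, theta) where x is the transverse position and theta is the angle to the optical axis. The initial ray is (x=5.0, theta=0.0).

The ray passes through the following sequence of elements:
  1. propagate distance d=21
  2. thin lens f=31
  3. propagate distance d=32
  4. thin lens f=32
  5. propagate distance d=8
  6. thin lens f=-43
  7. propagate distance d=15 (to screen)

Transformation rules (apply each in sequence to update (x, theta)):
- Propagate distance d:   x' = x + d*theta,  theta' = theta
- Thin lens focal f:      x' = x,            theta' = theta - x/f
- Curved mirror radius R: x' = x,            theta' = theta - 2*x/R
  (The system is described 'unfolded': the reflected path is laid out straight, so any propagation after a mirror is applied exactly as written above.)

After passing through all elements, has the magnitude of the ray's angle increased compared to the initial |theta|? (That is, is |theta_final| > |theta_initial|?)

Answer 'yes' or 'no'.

Answer: yes

Derivation:
Initial: x=5.0000 theta=0.0000
After 1 (propagate distance d=21): x=5.0000 theta=0.0000
After 2 (thin lens f=31): x=5.0000 theta=-5/31 (≈-0.1613)
After 3 (propagate distance d=32): x=-5/31 (≈-0.1613) theta=-5/31 (≈-0.1613)
After 4 (thin lens f=32): x=-5/31 (≈-0.1613) theta=-5/32 (≈-0.1563)
After 5 (propagate distance d=8): x=-175/124 (≈-1.4113) theta=-5/32 (≈-0.1563)
After 6 (thin lens f=-43): x=-175/124 (≈-1.4113) theta=-8065/42656 (≈-0.1891)
After 7 (propagate distance d=15 (to screen)): x=-181175/42656 (≈-4.2474) theta=-8065/42656 (≈-0.1891)
|theta_initial|=0.0000 |theta_final|=8065/42656 (≈0.1891) -> increased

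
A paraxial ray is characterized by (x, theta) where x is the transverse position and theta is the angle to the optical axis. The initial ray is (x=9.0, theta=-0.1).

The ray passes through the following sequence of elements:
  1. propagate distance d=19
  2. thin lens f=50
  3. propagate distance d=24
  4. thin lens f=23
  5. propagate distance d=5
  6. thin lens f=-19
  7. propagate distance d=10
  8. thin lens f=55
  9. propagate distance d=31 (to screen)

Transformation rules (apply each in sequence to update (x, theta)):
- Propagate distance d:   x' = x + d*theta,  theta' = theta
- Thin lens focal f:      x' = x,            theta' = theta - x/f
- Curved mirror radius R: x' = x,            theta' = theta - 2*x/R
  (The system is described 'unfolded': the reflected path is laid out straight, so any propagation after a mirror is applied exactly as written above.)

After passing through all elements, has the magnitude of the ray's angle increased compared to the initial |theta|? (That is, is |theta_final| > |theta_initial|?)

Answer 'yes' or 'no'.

Answer: yes

Derivation:
Initial: x=9.0000 theta=-0.1000
After 1 (propagate distance d=19): x=7.1000 theta=-0.1000
After 2 (thin lens f=50): x=7.1000 theta=-0.2420
After 3 (propagate distance d=24): x=1.2920 theta=-0.2420
After 4 (thin lens f=23): x=1.2920 theta=-3429/11500 (≈-0.2982)
After 5 (propagate distance d=5): x=-2287/11500 (≈-0.1989) theta=-3429/11500 (≈-0.2982)
After 6 (thin lens f=-19): x=-2287/11500 (≈-0.1989) theta=-33719/109250 (≈-0.3086)
After 7 (propagate distance d=10): x=-717833/218500 (≈-3.2853) theta=-33719/109250 (≈-0.3086)
After 8 (thin lens f=55): x=-717833/218500 (≈-3.2853) theta=-2991257/12017500 (≈-0.2489)
After 9 (propagate distance d=31 (to screen)): x=-66104891/6008750 (≈-11.0014) theta=-2991257/12017500 (≈-0.2489)
|theta_initial|=0.1000 |theta_final|=2991257/12017500 (≈0.2489) -> increased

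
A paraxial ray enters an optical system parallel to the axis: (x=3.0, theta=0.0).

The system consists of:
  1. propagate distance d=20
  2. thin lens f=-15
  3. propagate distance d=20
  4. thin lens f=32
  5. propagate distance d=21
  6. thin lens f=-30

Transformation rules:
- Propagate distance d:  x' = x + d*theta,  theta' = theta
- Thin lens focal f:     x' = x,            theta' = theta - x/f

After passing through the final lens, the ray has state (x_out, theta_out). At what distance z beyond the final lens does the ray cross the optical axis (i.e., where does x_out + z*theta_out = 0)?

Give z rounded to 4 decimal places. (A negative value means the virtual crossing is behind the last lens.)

Initial: x=3.0000 theta=0.0000
After 1 (propagate distance d=20): x=3.0000 theta=0.0000
After 2 (thin lens f=-15): x=3.0000 theta=0.2000
After 3 (propagate distance d=20): x=7.0000 theta=0.2000
After 4 (thin lens f=32): x=7.0000 theta=-3/160 (≈-0.0188)
After 5 (propagate distance d=21): x=1057/160 (≈6.6063) theta=-3/160 (≈-0.0188)
After 6 (thin lens f=-30): x=1057/160 (≈6.6063) theta=967/4800 (≈0.2015)
z_focus = -x_out/theta_out = -(1057/160)/(967/4800) = -31710/967 ≈ -32.7921
Rounded to 4 decimal places: z = -32.7921

Answer: -32.7921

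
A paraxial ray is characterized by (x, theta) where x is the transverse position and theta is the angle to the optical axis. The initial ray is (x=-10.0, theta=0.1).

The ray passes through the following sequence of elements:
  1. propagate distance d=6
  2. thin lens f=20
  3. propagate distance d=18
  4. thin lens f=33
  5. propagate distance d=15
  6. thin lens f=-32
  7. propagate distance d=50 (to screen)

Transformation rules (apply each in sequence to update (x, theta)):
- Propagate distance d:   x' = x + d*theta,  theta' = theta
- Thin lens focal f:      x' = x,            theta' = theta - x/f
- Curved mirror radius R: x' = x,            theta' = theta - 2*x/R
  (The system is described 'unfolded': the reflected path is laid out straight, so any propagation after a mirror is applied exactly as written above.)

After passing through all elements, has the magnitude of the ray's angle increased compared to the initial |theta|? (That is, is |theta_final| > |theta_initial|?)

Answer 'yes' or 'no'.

Initial: x=-10.0000 theta=0.1000
After 1 (propagate distance d=6): x=-9.4000 theta=0.1000
After 2 (thin lens f=20): x=-9.4000 theta=0.5700
After 3 (propagate distance d=18): x=0.8600 theta=0.5700
After 4 (thin lens f=33): x=0.8600 theta=359/660 (≈0.5439)
After 5 (propagate distance d=15): x=9921/1100 (≈9.0191) theta=359/660 (≈0.5439)
After 6 (thin lens f=-32): x=9921/1100 (≈9.0191) theta=87203/105600 (≈0.8258)
After 7 (propagate distance d=50 (to screen)): x=2656283/52800 (≈50.3084) theta=87203/105600 (≈0.8258)
|theta_initial|=0.1000 |theta_final|=87203/105600 (≈0.8258) -> increased

Answer: yes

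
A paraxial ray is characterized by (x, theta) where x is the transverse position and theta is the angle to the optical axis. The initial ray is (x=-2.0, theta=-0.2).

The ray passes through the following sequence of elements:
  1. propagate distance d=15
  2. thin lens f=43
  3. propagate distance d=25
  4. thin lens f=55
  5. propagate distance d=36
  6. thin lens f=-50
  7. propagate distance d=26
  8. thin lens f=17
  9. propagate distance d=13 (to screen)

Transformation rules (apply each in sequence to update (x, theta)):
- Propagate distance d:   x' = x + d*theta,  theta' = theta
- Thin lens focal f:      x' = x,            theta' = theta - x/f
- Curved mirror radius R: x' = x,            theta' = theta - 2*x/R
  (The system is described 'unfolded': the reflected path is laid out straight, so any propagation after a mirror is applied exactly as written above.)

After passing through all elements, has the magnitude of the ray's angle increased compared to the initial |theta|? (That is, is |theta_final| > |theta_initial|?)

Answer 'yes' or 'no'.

Answer: yes

Derivation:
Initial: x=-2.0000 theta=-0.2000
After 1 (propagate distance d=15): x=-5.0000 theta=-0.2000
After 2 (thin lens f=43): x=-5.0000 theta=-18/215 (≈-0.0837)
After 3 (propagate distance d=25): x=-305/43 (≈-7.0930) theta=-18/215 (≈-0.0837)
After 4 (thin lens f=55): x=-305/43 (≈-7.0930) theta=107/2365 (≈0.0452)
After 5 (propagate distance d=36): x=-12923/2365 (≈-5.4643) theta=107/2365 (≈0.0452)
After 6 (thin lens f=-50): x=-12923/2365 (≈-5.4643) theta=-7573/118250 (≈-0.0640)
After 7 (propagate distance d=26): x=-421524/59125 (≈-7.1294) theta=-7573/118250 (≈-0.0640)
After 8 (thin lens f=17): x=-421524/59125 (≈-7.1294) theta=64937/182750 (≈0.3553)
After 9 (propagate distance d=13 (to screen)): x=-201833/80410 (≈-2.5100) theta=64937/182750 (≈0.3553)
|theta_initial|=0.2000 |theta_final|=64937/182750 (≈0.3553) -> increased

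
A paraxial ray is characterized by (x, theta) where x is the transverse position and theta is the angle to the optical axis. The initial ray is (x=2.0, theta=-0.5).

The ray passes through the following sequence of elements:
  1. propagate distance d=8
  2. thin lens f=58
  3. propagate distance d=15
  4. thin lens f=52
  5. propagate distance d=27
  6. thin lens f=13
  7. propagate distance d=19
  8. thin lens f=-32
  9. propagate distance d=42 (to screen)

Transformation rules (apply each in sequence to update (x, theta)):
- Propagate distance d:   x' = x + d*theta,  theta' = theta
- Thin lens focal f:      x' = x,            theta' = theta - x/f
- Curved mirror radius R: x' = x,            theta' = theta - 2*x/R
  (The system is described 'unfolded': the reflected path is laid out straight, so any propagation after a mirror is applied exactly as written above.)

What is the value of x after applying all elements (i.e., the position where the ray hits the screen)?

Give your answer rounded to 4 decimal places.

Answer: 47.4241

Derivation:
Initial: x=2.0000 theta=-0.5000
After 1 (propagate distance d=8): x=-2.0000 theta=-0.5000
After 2 (thin lens f=58): x=-2.0000 theta=-27/58 (≈-0.4655)
After 3 (propagate distance d=15): x=-521/58 (≈-8.9828) theta=-27/58 (≈-0.4655)
After 4 (thin lens f=52): x=-521/58 (≈-8.9828) theta=-883/3016 (≈-0.2928)
After 5 (propagate distance d=27): x=-50933/3016 (≈-16.8876) theta=-883/3016 (≈-0.2928)
After 6 (thin lens f=13): x=-50933/3016 (≈-16.8876) theta=19727/19604 (≈1.0063)
After 7 (propagate distance d=19): x=87497/39208 (≈2.2316) theta=19727/19604 (≈1.0063)
After 8 (thin lens f=-32): x=87497/39208 (≈2.2316) theta=1350025/1254656 (≈1.0760)
After 9 (propagate distance d=42 (to screen)): x=29750477/627328 (≈47.4241) theta=1350025/1254656 (≈1.0760)
Rounded to 4 decimal places: x = 47.4241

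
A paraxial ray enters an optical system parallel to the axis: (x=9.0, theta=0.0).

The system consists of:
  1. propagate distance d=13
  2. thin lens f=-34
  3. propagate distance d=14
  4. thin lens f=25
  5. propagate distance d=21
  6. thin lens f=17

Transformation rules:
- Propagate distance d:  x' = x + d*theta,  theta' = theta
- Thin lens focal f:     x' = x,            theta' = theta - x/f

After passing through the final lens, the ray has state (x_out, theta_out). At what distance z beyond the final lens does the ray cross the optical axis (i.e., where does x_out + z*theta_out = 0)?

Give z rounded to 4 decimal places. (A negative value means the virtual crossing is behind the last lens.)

Answer: 11.0009

Derivation:
Initial: x=9.0000 theta=0.0000
After 1 (propagate distance d=13): x=9.0000 theta=0.0000
After 2 (thin lens f=-34): x=9.0000 theta=9/34 (≈0.2647)
After 3 (propagate distance d=14): x=216/17 (≈12.7059) theta=9/34 (≈0.2647)
After 4 (thin lens f=25): x=216/17 (≈12.7059) theta=-207/850 (≈-0.2435)
After 5 (propagate distance d=21): x=6453/850 (≈7.5918) theta=-207/850 (≈-0.2435)
After 6 (thin lens f=17): x=6453/850 (≈7.5918) theta=-4986/7225 (≈-0.6901)
z_focus = -x_out/theta_out = -(6453/850)/(-4986/7225) = 12189/1108 ≈ 11.0009
Rounded to 4 decimal places: z = 11.0009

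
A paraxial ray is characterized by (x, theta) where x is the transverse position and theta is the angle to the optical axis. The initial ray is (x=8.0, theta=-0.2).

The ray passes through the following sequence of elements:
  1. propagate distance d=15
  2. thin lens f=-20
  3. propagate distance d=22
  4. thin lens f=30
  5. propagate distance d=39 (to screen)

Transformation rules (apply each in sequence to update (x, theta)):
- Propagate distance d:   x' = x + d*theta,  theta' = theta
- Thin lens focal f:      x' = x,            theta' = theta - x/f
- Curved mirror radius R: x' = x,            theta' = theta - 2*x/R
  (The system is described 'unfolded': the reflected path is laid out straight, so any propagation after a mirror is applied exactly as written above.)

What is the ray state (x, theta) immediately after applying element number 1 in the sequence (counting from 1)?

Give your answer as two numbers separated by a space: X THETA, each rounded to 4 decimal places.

Answer: 5.0000 -0.2000

Derivation:
Initial: x=8.0000 theta=-0.2000
After 1 (propagate distance d=15): x=5.0000 theta=-0.2000
Rounded to 4 decimal places: x = 5.0000, theta = -0.2000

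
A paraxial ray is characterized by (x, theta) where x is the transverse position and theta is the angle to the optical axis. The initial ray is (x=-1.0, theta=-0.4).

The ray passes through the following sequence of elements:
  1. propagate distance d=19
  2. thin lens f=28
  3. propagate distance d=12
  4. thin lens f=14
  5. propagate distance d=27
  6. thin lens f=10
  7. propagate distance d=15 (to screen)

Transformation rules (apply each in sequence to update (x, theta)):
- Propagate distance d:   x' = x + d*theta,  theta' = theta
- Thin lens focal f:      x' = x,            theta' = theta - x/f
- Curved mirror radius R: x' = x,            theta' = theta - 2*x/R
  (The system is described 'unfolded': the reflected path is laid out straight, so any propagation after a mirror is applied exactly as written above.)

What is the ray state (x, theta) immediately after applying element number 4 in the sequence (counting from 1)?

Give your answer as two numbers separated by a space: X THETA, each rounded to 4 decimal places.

Initial: x=-1.0000 theta=-0.4000
After 1 (propagate distance d=19): x=-8.6000 theta=-0.4000
After 2 (thin lens f=28): x=-8.6000 theta=-13/140 (≈-0.0929)
After 3 (propagate distance d=12): x=-68/7 (≈-9.7143) theta=-13/140 (≈-0.0929)
After 4 (thin lens f=14): x=-68/7 (≈-9.7143) theta=589/980 (≈0.6010)
Rounded to 4 decimal places: x = -9.7143, theta = 0.6010

Answer: -9.7143 0.6010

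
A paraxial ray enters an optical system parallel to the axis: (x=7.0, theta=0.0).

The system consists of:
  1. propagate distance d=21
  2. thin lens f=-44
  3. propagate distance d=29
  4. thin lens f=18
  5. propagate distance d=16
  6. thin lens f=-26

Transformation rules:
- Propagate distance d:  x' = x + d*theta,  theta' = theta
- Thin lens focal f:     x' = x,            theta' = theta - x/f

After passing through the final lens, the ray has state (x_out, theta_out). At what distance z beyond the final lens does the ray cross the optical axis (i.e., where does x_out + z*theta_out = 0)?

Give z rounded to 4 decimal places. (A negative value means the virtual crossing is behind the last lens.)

Initial: x=7.0000 theta=0.0000
After 1 (propagate distance d=21): x=7.0000 theta=0.0000
After 2 (thin lens f=-44): x=7.0000 theta=7/44 (≈0.1591)
After 3 (propagate distance d=29): x=511/44 (≈11.6136) theta=7/44 (≈0.1591)
After 4 (thin lens f=18): x=511/44 (≈11.6136) theta=-35/72 (≈-0.4861)
After 5 (propagate distance d=16): x=1519/396 (≈3.8359) theta=-35/72 (≈-0.4861)
After 6 (thin lens f=-26): x=1519/396 (≈3.8359) theta=-581/1716 (≈-0.3386)
z_focus = -x_out/theta_out = -(1519/396)/(-581/1716) = 2821/249 ≈ 11.3293
Rounded to 4 decimal places: z = 11.3293

Answer: 11.3293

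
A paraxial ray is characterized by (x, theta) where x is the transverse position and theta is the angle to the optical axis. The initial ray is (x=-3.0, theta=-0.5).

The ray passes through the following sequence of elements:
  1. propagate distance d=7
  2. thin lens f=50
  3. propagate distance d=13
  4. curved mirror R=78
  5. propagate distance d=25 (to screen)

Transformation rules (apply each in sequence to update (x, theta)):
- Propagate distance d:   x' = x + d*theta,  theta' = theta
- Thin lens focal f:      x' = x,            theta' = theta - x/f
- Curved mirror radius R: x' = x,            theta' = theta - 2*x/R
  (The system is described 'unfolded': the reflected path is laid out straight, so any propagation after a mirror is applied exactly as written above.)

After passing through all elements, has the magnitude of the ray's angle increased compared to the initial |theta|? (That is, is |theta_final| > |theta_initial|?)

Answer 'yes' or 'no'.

Answer: no

Derivation:
Initial: x=-3.0000 theta=-0.5000
After 1 (propagate distance d=7): x=-6.5000 theta=-0.5000
After 2 (thin lens f=50): x=-6.5000 theta=-0.3700
After 3 (propagate distance d=13): x=-11.3100 theta=-0.3700
After 4 (curved mirror R=78): x=-11.3100 theta=-0.0800
After 5 (propagate distance d=25 (to screen)): x=-13.3100 theta=-0.0800
|theta_initial|=0.5000 |theta_final|=0.0800 -> not increased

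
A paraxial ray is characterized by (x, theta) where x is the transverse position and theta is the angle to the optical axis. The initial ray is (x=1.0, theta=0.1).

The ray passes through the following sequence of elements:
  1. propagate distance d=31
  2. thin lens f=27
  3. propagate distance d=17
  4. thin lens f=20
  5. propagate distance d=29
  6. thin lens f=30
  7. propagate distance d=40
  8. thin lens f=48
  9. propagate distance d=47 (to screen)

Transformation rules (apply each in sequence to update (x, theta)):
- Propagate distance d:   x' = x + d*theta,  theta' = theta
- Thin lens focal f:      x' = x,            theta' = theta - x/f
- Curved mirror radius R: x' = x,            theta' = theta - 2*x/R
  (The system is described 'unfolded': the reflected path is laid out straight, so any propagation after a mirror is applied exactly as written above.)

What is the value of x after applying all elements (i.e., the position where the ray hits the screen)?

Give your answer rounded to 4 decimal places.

Initial: x=1.0000 theta=0.1000
After 1 (propagate distance d=31): x=4.1000 theta=0.1000
After 2 (thin lens f=27): x=4.1000 theta=-7/135 (≈-0.0519)
After 3 (propagate distance d=17): x=869/270 (≈3.2185) theta=-7/135 (≈-0.0519)
After 4 (thin lens f=20): x=869/270 (≈3.2185) theta=-383/1800 (≈-0.2128)
After 5 (propagate distance d=29): x=-15941/5400 (≈-2.9520) theta=-383/1800 (≈-0.2128)
After 6 (thin lens f=30): x=-15941/5400 (≈-2.9520) theta=-18529/162000 (≈-0.1144)
After 7 (propagate distance d=40): x=-121939/16200 (≈-7.5271) theta=-18529/162000 (≈-0.1144)
After 8 (thin lens f=48): x=-121939/16200 (≈-7.5271) theta=164999/3888000 (≈0.0424)
After 9 (propagate distance d=47 (to screen)): x=-21510407/3888000 (≈-5.5325) theta=164999/3888000 (≈0.0424)
Rounded to 4 decimal places: x = -5.5325

Answer: -5.5325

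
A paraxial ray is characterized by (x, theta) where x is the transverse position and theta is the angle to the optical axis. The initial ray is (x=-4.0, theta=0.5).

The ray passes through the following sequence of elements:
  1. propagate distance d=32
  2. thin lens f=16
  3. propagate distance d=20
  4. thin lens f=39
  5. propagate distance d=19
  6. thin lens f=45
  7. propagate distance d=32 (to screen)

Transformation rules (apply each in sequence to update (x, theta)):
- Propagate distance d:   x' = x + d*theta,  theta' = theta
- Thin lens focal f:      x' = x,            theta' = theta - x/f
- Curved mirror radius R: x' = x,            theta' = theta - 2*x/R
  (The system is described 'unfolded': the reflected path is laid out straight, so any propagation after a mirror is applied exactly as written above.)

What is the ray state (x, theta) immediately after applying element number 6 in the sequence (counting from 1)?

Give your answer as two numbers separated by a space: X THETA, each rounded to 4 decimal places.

Answer: -1.1603 -0.4037

Derivation:
Initial: x=-4.0000 theta=0.5000
After 1 (propagate distance d=32): x=12.0000 theta=0.5000
After 2 (thin lens f=16): x=12.0000 theta=-0.2500
After 3 (propagate distance d=20): x=7.0000 theta=-0.2500
After 4 (thin lens f=39): x=7.0000 theta=-67/156 (≈-0.4295)
After 5 (propagate distance d=19): x=-181/156 (≈-1.1603) theta=-67/156 (≈-0.4295)
After 6 (thin lens f=45): x=-181/156 (≈-1.1603) theta=-109/270 (≈-0.4037)
Rounded to 4 decimal places: x = -1.1603, theta = -0.4037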